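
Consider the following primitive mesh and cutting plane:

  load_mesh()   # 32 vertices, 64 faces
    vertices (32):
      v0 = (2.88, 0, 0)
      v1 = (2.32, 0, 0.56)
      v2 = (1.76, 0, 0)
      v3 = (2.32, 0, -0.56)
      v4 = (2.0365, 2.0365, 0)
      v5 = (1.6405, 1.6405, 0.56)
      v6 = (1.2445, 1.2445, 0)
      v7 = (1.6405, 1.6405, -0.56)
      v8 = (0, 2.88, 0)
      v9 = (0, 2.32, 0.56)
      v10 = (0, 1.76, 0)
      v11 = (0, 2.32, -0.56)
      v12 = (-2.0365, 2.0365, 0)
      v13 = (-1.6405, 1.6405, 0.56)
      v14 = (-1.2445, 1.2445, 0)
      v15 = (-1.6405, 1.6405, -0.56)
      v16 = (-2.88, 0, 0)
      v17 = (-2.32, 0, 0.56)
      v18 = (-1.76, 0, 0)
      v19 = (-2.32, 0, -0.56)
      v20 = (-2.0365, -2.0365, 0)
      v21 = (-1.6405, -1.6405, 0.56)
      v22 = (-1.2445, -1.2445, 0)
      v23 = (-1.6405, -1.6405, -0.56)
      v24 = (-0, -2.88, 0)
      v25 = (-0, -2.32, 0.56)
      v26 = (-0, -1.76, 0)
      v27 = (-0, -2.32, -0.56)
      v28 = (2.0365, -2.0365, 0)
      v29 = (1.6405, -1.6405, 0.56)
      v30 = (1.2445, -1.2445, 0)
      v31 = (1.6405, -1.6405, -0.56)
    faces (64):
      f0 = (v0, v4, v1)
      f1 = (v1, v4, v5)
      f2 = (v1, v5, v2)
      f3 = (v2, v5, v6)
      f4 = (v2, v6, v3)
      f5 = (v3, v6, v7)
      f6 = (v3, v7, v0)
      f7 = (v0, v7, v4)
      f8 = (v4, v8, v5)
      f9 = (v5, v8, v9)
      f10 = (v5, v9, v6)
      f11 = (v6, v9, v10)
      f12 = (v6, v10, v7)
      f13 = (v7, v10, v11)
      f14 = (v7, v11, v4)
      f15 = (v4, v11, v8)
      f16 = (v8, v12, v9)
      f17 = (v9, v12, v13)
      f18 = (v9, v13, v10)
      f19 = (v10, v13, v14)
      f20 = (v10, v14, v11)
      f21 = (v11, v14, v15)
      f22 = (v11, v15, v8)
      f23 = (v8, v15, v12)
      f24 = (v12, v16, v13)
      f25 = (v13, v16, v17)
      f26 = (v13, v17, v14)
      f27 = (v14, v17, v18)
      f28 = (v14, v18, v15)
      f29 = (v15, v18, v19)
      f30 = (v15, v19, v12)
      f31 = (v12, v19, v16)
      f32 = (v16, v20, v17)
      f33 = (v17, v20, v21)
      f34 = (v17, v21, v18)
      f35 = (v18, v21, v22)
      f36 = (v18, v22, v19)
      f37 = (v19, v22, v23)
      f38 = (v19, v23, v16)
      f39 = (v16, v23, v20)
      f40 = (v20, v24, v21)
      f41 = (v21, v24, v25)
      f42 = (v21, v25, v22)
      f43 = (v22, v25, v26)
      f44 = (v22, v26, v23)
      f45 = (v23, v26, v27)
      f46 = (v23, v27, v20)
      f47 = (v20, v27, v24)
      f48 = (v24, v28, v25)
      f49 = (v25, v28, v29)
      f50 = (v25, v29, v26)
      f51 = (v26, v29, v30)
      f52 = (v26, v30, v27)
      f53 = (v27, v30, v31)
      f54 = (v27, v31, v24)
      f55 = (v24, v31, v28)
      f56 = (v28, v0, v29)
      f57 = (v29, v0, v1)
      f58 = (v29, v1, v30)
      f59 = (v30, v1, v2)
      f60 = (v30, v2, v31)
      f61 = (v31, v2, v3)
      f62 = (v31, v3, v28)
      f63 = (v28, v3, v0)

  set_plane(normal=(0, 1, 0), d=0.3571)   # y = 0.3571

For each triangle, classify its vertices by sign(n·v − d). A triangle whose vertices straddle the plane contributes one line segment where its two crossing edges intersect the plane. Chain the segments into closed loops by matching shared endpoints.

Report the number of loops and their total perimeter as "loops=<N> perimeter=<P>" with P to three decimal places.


Straddling triangles (16 of 64):
  (v0,v4,v1) [-+-] → (2.73209, 0.3571, 0)–(2.27029, 0.3571, 0.461804)  len=0.6531
  (v1,v4,v5) [-++] → (2.27029, 0.3571, 0.461804)–(2.17209, 0.3571, 0.56)  len=0.1389
  (v1,v5,v2) [-+-] → (2.17209, 0.3571, 0.56)–(1.73399, 0.3571, 0.121899)  len=0.6196
  (v2,v5,v6) [-++] → (1.73399, 0.3571, 0.121899)–(1.61208, 0.3571, 0)  len=0.1724
  (v2,v6,v3) [-+-] → (1.61208, 0.3571, 0)–(2.01139, 0.3571, -0.399312)  len=0.5647
  (v3,v6,v7) [-++] → (2.01139, 0.3571, -0.399312)–(2.17209, 0.3571, -0.56)  len=0.2273
  (v3,v7,v0) [-+-] → (2.17209, 0.3571, -0.56)–(2.61019, 0.3571, -0.121899)  len=0.6196
  (v0,v7,v4) [-++] → (2.61019, 0.3571, -0.121899)–(2.73209, 0.3571, 0)  len=0.1724
  (v12,v16,v13) [+-+] → (-2.73209, 0.3571, 0)–(-2.61019, 0.3571, 0.121899)  len=0.1724
  (v13,v16,v17) [+--] → (-2.61019, 0.3571, 0.121899)–(-2.17209, 0.3571, 0.56)  len=0.6196
  (v13,v17,v14) [+-+] → (-2.17209, 0.3571, 0.56)–(-2.01139, 0.3571, 0.399312)  len=0.2273
  (v14,v17,v18) [+--] → (-2.01139, 0.3571, 0.399312)–(-1.61208, 0.3571, 0)  len=0.5647
  (v14,v18,v15) [+-+] → (-1.61208, 0.3571, 0)–(-1.73399, 0.3571, -0.121899)  len=0.1724
  (v15,v18,v19) [+--] → (-1.73399, 0.3571, -0.121899)–(-2.17209, 0.3571, -0.56)  len=0.6196
  (v15,v19,v12) [+-+] → (-2.17209, 0.3571, -0.56)–(-2.27029, 0.3571, -0.461804)  len=0.1389
  (v12,v19,v16) [+--] → (-2.27029, 0.3571, -0.461804)–(-2.73209, 0.3571, 0)  len=0.6531

Chained into 2 loop(s):
  loop 1: 8 segments, perimeter = 3.1679
  loop 2: 8 segments, perimeter = 3.1679
Total perimeter = 6.336

loops=2 perimeter=6.336


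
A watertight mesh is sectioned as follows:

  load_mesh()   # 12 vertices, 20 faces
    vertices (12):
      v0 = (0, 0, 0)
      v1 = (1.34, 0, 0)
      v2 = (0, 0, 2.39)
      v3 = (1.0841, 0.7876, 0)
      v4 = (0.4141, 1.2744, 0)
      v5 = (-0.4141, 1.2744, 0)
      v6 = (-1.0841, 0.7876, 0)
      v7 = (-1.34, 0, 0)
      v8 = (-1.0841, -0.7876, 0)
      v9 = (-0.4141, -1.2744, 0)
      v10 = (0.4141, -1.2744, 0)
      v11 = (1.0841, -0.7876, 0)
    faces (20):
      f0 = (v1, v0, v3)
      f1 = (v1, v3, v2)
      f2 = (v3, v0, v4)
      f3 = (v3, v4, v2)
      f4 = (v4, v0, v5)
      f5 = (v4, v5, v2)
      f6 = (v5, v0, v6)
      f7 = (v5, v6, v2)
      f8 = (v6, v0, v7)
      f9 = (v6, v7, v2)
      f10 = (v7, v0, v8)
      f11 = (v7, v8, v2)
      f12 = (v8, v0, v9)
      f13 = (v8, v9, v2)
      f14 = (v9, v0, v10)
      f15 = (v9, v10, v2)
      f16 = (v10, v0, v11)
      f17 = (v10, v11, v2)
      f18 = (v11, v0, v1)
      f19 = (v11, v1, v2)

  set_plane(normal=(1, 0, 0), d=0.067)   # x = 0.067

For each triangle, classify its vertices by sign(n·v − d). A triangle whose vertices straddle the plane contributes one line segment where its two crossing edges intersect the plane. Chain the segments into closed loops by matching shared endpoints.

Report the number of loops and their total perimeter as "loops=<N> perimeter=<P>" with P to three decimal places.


Straddling triangles (12 of 20):
  (v1,v0,v3) [+-+] → (0.067, 0, 0)–(0.067, 0.0486756, 0)  len=0.0487
  (v1,v3,v2) [++-] → (0.067, 0.0486756, 2.24229)–(0.067, 0, 2.2705)  len=0.0563
  (v3,v0,v4) [+-+] → (0.067, 0.0486756, 0)–(0.067, 0.206194, 0)  len=0.1575
  (v3,v4,v2) [++-] → (0.067, 0.206194, 2.00331)–(0.067, 0.0486756, 2.24229)  len=0.2862
  (v4,v0,v5) [+--] → (0.067, 0.206194, 0)–(0.067, 1.2744, 0)  len=1.0682
  (v4,v5,v2) [+--] → (0.067, 1.2744, 0)–(0.067, 0.206194, 2.00331)  len=2.2703
  (v9,v0,v10) [--+] → (0.067, -0.206194, 0)–(0.067, -1.2744, 0)  len=1.0682
  (v9,v10,v2) [-+-] → (0.067, -1.2744, 0)–(0.067, -0.206194, 2.00331)  len=2.2703
  (v10,v0,v11) [+-+] → (0.067, -0.206194, 0)–(0.067, -0.0486756, 0)  len=0.1575
  (v10,v11,v2) [++-] → (0.067, -0.0486756, 2.24229)–(0.067, -0.206194, 2.00331)  len=0.2862
  (v11,v0,v1) [+-+] → (0.067, -0.0486756, 0)–(0.067, 0, 0)  len=0.0487
  (v11,v1,v2) [++-] → (0.067, 0, 2.2705)–(0.067, -0.0486756, 2.24229)  len=0.0563

Chained into 1 loop(s):
  loop 1: 12 segments, perimeter = 7.7744
Total perimeter = 7.774

loops=1 perimeter=7.774


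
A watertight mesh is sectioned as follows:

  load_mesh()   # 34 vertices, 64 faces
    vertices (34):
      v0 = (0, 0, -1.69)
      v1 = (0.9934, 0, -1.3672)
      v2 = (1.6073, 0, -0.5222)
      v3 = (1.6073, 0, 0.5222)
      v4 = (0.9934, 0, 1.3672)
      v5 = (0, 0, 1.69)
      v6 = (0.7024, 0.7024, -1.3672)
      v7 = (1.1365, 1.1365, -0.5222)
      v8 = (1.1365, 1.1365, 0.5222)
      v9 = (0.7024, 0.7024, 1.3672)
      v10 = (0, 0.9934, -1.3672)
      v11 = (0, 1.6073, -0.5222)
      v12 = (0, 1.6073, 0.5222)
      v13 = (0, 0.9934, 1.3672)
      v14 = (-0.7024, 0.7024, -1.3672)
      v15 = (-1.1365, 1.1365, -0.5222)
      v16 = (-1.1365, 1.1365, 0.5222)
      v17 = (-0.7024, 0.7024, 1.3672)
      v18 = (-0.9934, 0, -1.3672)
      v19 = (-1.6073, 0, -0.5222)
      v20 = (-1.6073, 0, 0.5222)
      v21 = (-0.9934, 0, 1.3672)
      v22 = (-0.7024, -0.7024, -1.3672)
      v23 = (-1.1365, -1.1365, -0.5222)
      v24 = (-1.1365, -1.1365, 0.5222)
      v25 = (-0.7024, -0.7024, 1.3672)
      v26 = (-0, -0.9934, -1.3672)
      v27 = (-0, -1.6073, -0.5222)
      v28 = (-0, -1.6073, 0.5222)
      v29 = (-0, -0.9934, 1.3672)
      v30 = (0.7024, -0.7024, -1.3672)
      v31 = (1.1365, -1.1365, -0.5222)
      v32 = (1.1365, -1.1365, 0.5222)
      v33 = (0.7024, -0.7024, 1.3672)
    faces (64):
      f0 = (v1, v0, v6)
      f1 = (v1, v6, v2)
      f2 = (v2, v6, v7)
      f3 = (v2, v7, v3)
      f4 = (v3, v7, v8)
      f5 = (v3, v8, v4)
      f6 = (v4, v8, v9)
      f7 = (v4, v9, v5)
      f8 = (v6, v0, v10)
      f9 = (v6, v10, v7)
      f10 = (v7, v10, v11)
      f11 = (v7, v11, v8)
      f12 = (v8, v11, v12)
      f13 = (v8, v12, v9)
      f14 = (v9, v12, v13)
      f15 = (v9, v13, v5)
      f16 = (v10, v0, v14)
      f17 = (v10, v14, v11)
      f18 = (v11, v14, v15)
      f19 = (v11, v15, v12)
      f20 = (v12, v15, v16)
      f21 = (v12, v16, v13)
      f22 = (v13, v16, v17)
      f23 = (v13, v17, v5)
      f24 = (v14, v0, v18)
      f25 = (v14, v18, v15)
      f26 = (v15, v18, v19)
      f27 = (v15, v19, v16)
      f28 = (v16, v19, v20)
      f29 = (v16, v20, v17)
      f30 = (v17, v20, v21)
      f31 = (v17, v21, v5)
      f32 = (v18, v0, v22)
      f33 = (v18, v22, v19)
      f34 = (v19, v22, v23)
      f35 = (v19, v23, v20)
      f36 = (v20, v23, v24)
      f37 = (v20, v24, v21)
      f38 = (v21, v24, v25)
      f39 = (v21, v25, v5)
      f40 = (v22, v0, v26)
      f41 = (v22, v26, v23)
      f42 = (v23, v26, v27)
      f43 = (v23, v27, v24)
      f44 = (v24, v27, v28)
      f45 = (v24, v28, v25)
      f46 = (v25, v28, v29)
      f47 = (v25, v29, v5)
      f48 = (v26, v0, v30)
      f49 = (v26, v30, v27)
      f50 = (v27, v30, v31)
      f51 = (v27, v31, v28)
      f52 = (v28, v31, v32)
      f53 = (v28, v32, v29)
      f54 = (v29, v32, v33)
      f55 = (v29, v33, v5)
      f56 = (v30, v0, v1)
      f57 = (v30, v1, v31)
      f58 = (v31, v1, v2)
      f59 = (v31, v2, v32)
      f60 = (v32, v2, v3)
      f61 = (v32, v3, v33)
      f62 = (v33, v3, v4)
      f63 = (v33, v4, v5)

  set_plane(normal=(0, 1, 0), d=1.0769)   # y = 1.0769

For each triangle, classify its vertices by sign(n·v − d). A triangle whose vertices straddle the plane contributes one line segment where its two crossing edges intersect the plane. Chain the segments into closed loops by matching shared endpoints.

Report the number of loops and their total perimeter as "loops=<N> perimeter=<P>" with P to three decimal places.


loops=1 perimeter=7.621

Straddling triangles (18 of 64):
  (v2,v6,v7) [--+] → (1.0769, 1.0769, -0.638215)–(1.16119, 1.0769, -0.5222)  len=0.1434
  (v2,v7,v3) [-+-] → (1.16119, 1.0769, -0.5222)–(1.16119, 1.0769, -0.46743)  len=0.0548
  (v3,v7,v8) [-++] → (1.16119, 1.0769, -0.46743)–(1.16119, 1.0769, 0.5222)  len=0.9896
  (v3,v8,v4) [-+-] → (1.16119, 1.0769, 0.5222)–(1.129, 1.0769, 0.566513)  len=0.0548
  (v4,v8,v9) [-+-] → (1.129, 1.0769, 0.566513)–(1.0769, 1.0769, 0.638215)  len=0.0886
  (v6,v10,v7) [--+] → (0.663157, 1.0769, -0.874136)–(1.0769, 1.0769, -0.638215)  len=0.4763
  (v7,v10,v11) [+-+] → (0.663157, 1.0769, -0.874136)–(0, 1.0769, -1.25227)  len=0.7634
  (v8,v12,v9) [++-] → (0.411706, 1.0769, 1.01749)–(1.0769, 1.0769, 0.638215)  len=0.7657
  (v9,v12,v13) [-+-] → (0.411706, 1.0769, 1.01749)–(0, 1.0769, 1.25227)  len=0.4739
  (v10,v14,v11) [--+] → (-0.411706, 1.0769, -1.01749)–(0, 1.0769, -1.25227)  len=0.4739
  (v11,v14,v15) [+-+] → (-0.411706, 1.0769, -1.01749)–(-1.0769, 1.0769, -0.638215)  len=0.7657
  (v12,v16,v13) [++-] → (-0.663157, 1.0769, 0.874136)–(0, 1.0769, 1.25227)  len=0.7634
  (v13,v16,v17) [-+-] → (-0.663157, 1.0769, 0.874136)–(-1.0769, 1.0769, 0.638215)  len=0.4763
  (v14,v18,v15) [--+] → (-1.129, 1.0769, -0.566513)–(-1.0769, 1.0769, -0.638215)  len=0.0886
  (v15,v18,v19) [+--] → (-1.129, 1.0769, -0.566513)–(-1.16119, 1.0769, -0.5222)  len=0.0548
  (v15,v19,v16) [+-+] → (-1.16119, 1.0769, -0.5222)–(-1.16119, 1.0769, 0.46743)  len=0.9896
  (v16,v19,v20) [+--] → (-1.16119, 1.0769, 0.46743)–(-1.16119, 1.0769, 0.5222)  len=0.0548
  (v16,v20,v17) [+--] → (-1.16119, 1.0769, 0.5222)–(-1.0769, 1.0769, 0.638215)  len=0.1434

Chained into 1 loop(s):
  loop 1: 18 segments, perimeter = 7.6211
Total perimeter = 7.621


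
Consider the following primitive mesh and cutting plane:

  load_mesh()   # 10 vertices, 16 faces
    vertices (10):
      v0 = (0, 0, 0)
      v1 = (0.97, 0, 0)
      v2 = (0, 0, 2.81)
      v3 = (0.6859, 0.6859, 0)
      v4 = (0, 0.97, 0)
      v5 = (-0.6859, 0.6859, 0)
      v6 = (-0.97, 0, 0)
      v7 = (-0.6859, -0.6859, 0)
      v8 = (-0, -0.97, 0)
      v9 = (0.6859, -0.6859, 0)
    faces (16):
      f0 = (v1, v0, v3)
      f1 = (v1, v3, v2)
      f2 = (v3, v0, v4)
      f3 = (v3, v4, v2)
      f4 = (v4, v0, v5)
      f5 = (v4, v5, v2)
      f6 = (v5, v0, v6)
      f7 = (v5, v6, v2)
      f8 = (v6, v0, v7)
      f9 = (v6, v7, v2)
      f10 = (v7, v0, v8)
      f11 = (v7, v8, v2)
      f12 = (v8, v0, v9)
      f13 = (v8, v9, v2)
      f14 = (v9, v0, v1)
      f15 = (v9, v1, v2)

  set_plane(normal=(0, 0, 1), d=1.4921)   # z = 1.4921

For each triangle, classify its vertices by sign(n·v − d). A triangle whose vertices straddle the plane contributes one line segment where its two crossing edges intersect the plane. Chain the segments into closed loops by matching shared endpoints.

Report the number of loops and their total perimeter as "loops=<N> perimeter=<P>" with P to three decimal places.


Straddling triangles (8 of 16):
  (v1,v3,v2) [--+] → (0.32169, 0.32169, 1.4921)–(0.454933, 0, 1.4921)  len=0.3482
  (v3,v4,v2) [--+] → (0, 0.454933, 1.4921)–(0.32169, 0.32169, 1.4921)  len=0.3482
  (v4,v5,v2) [--+] → (-0.32169, 0.32169, 1.4921)–(0, 0.454933, 1.4921)  len=0.3482
  (v5,v6,v2) [--+] → (-0.454933, 0, 1.4921)–(-0.32169, 0.32169, 1.4921)  len=0.3482
  (v6,v7,v2) [--+] → (-0.32169, -0.32169, 1.4921)–(-0.454933, 0, 1.4921)  len=0.3482
  (v7,v8,v2) [--+] → (0, -0.454933, 1.4921)–(-0.32169, -0.32169, 1.4921)  len=0.3482
  (v8,v9,v2) [--+] → (0.32169, -0.32169, 1.4921)–(0, -0.454933, 1.4921)  len=0.3482
  (v9,v1,v2) [--+] → (0.454933, 0, 1.4921)–(0.32169, -0.32169, 1.4921)  len=0.3482

Chained into 1 loop(s):
  loop 1: 8 segments, perimeter = 2.7855
Total perimeter = 2.786

loops=1 perimeter=2.786


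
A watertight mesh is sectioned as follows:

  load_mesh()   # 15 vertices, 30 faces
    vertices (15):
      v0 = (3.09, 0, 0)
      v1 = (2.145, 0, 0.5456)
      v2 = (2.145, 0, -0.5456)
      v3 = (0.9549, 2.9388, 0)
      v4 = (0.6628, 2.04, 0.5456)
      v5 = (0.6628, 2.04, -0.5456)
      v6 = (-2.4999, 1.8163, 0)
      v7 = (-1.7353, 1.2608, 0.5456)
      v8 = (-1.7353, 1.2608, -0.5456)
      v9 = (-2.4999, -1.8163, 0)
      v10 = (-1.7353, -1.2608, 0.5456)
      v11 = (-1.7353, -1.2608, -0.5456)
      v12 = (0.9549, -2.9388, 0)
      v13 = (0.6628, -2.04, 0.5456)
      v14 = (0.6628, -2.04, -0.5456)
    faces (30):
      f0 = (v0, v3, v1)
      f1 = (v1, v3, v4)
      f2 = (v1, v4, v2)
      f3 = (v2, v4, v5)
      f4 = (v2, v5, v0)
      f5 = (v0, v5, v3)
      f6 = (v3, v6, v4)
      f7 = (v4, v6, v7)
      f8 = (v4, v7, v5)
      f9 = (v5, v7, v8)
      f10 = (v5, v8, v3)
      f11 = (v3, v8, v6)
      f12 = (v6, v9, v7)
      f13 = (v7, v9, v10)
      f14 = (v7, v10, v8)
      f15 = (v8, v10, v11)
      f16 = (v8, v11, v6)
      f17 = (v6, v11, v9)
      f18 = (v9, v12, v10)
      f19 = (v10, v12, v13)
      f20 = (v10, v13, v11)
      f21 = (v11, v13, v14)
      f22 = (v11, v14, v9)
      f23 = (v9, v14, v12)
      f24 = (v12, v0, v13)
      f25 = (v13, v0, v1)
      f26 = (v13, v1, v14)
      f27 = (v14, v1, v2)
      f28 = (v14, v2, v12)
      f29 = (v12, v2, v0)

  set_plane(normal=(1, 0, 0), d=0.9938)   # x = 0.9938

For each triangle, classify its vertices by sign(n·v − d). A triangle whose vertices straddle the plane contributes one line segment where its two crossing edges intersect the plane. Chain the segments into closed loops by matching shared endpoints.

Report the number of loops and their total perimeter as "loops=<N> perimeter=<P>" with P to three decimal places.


loops=2 perimeter=7.825

Straddling triangles (12 of 30):
  (v0,v3,v1) [+-+] → (0.9938, 2.88526, 0)–(0.9938, 2.84274, 0.0178337)  len=0.0461
  (v1,v3,v4) [+--] → (0.9938, 2.84274, 0.0178337)–(0.9938, 1.58443, 0.5456)  len=1.3645
  (v1,v4,v2) [+-+] → (0.9938, 1.58443, 0.5456)–(0.9938, 1.58443, 0.301917)  len=0.2437
  (v2,v4,v5) [+--] → (0.9938, 1.58443, 0.301917)–(0.9938, 1.58443, -0.5456)  len=0.8475
  (v2,v5,v0) [+-+] → (0.9938, 1.58443, -0.5456)–(0.9938, 1.7618, -0.471196)  len=0.1923
  (v0,v5,v3) [+--] → (0.9938, 1.7618, -0.471196)–(0.9938, 2.88526, 0)  len=1.2183
  (v12,v0,v13) [-+-] → (0.9938, -2.88526, 0)–(0.9938, -1.7618, 0.471196)  len=1.2183
  (v13,v0,v1) [-++] → (0.9938, -1.7618, 0.471196)–(0.9938, -1.58443, 0.5456)  len=0.1923
  (v13,v1,v14) [-+-] → (0.9938, -1.58443, 0.5456)–(0.9938, -1.58443, -0.301917)  len=0.8475
  (v14,v1,v2) [-++] → (0.9938, -1.58443, -0.301917)–(0.9938, -1.58443, -0.5456)  len=0.2437
  (v14,v2,v12) [-+-] → (0.9938, -1.58443, -0.5456)–(0.9938, -2.84274, -0.0178337)  len=1.3645
  (v12,v2,v0) [-++] → (0.9938, -2.84274, -0.0178337)–(0.9938, -2.88526, 0)  len=0.0461

Chained into 2 loop(s):
  loop 1: 6 segments, perimeter = 3.9124
  loop 2: 6 segments, perimeter = 3.9124
Total perimeter = 7.825


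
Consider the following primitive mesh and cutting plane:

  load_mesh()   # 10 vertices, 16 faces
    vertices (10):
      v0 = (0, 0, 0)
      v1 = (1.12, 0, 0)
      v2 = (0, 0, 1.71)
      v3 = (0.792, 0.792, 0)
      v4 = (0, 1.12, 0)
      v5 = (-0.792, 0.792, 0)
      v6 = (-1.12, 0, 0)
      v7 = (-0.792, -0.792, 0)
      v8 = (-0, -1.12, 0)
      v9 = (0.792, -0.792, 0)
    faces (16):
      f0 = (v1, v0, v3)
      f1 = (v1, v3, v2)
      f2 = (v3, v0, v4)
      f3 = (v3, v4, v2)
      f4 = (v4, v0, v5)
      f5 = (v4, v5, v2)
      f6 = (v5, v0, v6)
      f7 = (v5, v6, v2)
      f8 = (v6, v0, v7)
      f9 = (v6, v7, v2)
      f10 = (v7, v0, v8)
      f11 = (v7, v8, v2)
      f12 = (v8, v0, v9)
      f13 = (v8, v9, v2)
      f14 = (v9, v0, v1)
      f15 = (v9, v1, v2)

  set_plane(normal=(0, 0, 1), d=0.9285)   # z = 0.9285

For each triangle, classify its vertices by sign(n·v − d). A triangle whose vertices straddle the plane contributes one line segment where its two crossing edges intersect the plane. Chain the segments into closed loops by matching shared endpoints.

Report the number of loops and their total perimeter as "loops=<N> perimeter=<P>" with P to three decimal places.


loops=1 perimeter=3.134

Straddling triangles (8 of 16):
  (v1,v3,v2) [--+] → (0.361958, 0.361958, 0.9285)–(0.51186, 0, 0.9285)  len=0.3918
  (v3,v4,v2) [--+] → (0, 0.51186, 0.9285)–(0.361958, 0.361958, 0.9285)  len=0.3918
  (v4,v5,v2) [--+] → (-0.361958, 0.361958, 0.9285)–(0, 0.51186, 0.9285)  len=0.3918
  (v5,v6,v2) [--+] → (-0.51186, 0, 0.9285)–(-0.361958, 0.361958, 0.9285)  len=0.3918
  (v6,v7,v2) [--+] → (-0.361958, -0.361958, 0.9285)–(-0.51186, 0, 0.9285)  len=0.3918
  (v7,v8,v2) [--+] → (0, -0.51186, 0.9285)–(-0.361958, -0.361958, 0.9285)  len=0.3918
  (v8,v9,v2) [--+] → (0.361958, -0.361958, 0.9285)–(0, -0.51186, 0.9285)  len=0.3918
  (v9,v1,v2) [--+] → (0.51186, 0, 0.9285)–(0.361958, -0.361958, 0.9285)  len=0.3918

Chained into 1 loop(s):
  loop 1: 8 segments, perimeter = 3.1342
Total perimeter = 3.134


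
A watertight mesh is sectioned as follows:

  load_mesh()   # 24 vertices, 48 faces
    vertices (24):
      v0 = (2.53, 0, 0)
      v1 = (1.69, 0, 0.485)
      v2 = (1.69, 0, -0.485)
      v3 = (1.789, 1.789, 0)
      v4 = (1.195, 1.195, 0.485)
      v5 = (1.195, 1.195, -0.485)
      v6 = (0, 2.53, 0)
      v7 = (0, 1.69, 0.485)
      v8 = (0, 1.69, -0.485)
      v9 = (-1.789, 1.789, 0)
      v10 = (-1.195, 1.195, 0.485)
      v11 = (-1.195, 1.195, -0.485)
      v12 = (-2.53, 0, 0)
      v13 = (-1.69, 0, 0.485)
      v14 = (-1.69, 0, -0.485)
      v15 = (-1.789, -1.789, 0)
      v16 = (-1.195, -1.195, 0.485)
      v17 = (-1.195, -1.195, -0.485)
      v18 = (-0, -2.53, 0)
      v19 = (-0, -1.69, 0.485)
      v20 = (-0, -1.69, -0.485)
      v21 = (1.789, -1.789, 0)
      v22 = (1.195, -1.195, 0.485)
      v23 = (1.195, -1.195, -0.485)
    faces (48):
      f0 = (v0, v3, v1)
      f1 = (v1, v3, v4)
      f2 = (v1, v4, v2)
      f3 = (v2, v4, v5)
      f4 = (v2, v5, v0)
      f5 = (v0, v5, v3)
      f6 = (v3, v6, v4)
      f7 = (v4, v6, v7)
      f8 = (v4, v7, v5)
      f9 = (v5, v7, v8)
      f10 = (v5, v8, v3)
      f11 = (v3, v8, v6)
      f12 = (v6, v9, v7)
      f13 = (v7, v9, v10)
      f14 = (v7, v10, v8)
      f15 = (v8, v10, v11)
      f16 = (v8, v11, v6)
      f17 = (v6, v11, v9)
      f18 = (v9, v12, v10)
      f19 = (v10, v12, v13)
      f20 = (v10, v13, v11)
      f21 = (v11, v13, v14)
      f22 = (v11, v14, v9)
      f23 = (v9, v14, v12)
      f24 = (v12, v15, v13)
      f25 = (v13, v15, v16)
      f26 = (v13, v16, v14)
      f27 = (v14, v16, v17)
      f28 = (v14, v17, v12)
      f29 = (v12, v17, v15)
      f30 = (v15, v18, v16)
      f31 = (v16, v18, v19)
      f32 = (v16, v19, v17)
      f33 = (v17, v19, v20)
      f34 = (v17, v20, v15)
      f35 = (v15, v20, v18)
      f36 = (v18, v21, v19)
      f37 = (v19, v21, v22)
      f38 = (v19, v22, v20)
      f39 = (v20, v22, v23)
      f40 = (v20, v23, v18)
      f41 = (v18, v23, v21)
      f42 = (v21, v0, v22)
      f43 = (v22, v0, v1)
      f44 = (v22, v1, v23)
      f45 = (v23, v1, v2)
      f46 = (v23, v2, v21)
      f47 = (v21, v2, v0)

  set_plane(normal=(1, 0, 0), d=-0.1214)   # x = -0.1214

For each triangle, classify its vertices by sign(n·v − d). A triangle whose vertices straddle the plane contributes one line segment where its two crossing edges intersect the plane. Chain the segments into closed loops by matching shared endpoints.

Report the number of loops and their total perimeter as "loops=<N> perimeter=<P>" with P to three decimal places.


loops=2 perimeter=5.820

Straddling triangles (12 of 48):
  (v6,v9,v7) [+-+] → (-0.1214, 2.47972, 0)–(-0.1214, 1.69672, 0.452088)  len=0.9041
  (v7,v9,v10) [+--] → (-0.1214, 1.69672, 0.452088)–(-0.1214, 1.63971, 0.485)  len=0.0658
  (v7,v10,v8) [+-+] → (-0.1214, 1.63971, 0.485)–(-0.1214, 1.63971, -0.386458)  len=0.8715
  (v8,v10,v11) [+--] → (-0.1214, 1.63971, -0.386458)–(-0.1214, 1.63971, -0.485)  len=0.0985
  (v8,v11,v6) [+-+] → (-0.1214, 1.63971, -0.485)–(-0.1214, 2.39438, -0.0492711)  len=0.8714
  (v6,v11,v9) [+--] → (-0.1214, 2.39438, -0.0492711)–(-0.1214, 2.47972, 0)  len=0.0985
  (v15,v18,v16) [-+-] → (-0.1214, -2.47972, 0)–(-0.1214, -2.39438, 0.0492711)  len=0.0985
  (v16,v18,v19) [-++] → (-0.1214, -2.39438, 0.0492711)–(-0.1214, -1.63971, 0.485)  len=0.8714
  (v16,v19,v17) [-+-] → (-0.1214, -1.63971, 0.485)–(-0.1214, -1.63971, 0.386458)  len=0.0985
  (v17,v19,v20) [-++] → (-0.1214, -1.63971, 0.386458)–(-0.1214, -1.63971, -0.485)  len=0.8715
  (v17,v20,v15) [-+-] → (-0.1214, -1.63971, -0.485)–(-0.1214, -1.69672, -0.452088)  len=0.0658
  (v15,v20,v18) [-++] → (-0.1214, -1.69672, -0.452088)–(-0.1214, -2.47972, 0)  len=0.9041

Chained into 2 loop(s):
  loop 1: 6 segments, perimeter = 2.9099
  loop 2: 6 segments, perimeter = 2.9099
Total perimeter = 5.820


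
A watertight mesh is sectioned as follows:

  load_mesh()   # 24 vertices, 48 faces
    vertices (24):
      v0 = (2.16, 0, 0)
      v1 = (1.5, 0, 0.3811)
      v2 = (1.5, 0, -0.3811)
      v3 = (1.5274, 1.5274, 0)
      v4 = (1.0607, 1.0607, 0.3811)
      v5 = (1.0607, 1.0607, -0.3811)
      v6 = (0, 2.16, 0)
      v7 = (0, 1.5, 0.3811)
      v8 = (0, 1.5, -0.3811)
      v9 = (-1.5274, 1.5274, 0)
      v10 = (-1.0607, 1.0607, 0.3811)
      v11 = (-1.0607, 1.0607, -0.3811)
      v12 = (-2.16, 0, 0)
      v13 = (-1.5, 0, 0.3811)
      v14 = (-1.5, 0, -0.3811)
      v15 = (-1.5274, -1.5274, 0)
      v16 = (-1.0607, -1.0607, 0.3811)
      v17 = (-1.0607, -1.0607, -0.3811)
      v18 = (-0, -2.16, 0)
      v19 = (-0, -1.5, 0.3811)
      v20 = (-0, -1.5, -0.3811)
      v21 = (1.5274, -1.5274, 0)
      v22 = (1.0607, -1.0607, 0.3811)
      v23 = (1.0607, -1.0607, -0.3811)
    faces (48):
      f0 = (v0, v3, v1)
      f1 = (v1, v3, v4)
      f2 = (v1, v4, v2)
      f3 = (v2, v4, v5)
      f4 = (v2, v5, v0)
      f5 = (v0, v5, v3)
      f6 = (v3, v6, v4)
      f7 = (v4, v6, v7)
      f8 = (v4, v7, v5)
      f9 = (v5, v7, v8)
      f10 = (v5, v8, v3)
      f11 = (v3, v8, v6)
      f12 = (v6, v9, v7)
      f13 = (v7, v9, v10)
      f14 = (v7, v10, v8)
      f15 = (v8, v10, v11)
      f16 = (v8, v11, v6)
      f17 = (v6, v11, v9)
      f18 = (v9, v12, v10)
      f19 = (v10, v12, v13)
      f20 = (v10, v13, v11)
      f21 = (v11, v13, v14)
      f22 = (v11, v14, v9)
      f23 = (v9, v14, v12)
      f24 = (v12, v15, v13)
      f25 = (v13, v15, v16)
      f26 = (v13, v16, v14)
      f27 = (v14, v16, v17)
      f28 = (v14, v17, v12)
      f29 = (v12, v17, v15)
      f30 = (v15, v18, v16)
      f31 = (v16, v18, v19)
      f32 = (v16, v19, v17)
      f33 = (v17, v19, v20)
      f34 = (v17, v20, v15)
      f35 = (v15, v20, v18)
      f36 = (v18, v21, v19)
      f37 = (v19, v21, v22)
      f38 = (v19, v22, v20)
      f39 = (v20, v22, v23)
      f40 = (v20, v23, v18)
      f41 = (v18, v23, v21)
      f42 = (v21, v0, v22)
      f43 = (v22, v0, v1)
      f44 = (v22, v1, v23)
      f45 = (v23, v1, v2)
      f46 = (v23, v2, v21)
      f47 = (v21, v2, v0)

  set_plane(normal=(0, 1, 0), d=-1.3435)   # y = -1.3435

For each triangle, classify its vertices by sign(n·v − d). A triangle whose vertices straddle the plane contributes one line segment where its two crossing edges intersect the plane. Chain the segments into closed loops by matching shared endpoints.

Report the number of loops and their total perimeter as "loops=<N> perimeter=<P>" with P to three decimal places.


Straddling triangles (16 of 48):
  (v12,v15,v13) [+-+] → (-1.60357, -1.3435, 0)–(-1.5241, -1.3435, 0.0458847)  len=0.0918
  (v13,v15,v16) [+-+] → (-1.5241, -1.3435, 0.0458847)–(-1.3435, -1.3435, 0.15017)  len=0.2085
  (v12,v17,v15) [++-] → (-1.3435, -1.3435, -0.15017)–(-1.60357, -1.3435, 0)  len=0.3003
  (v15,v18,v16) [--+] → (-0.78783, -1.3435, 0.28306)–(-1.3435, -1.3435, 0.15017)  len=0.5713
  (v16,v18,v19) [+--] → (-0.78783, -1.3435, 0.28306)–(-0.377873, -1.3435, 0.3811)  len=0.4215
  (v16,v19,v17) [+-+] → (-0.377873, -1.3435, 0.3811)–(-0.377873, -1.3435, 0.109567)  len=0.2715
  (v17,v19,v20) [+--] → (-0.377873, -1.3435, 0.109567)–(-0.377873, -1.3435, -0.3811)  len=0.4907
  (v17,v20,v15) [+--] → (-0.377873, -1.3435, -0.3811)–(-1.3435, -1.3435, -0.15017)  len=0.9929
  (v19,v21,v22) [--+] → (1.3435, -1.3435, 0.15017)–(0.377873, -1.3435, 0.3811)  len=0.9929
  (v19,v22,v20) [-+-] → (0.377873, -1.3435, 0.3811)–(0.377873, -1.3435, -0.109567)  len=0.4907
  (v20,v22,v23) [-++] → (0.377873, -1.3435, -0.109567)–(0.377873, -1.3435, -0.3811)  len=0.2715
  (v20,v23,v18) [-+-] → (0.377873, -1.3435, -0.3811)–(0.78783, -1.3435, -0.28306)  len=0.4215
  (v18,v23,v21) [-+-] → (0.78783, -1.3435, -0.28306)–(1.3435, -1.3435, -0.15017)  len=0.5713
  (v21,v0,v22) [-++] → (1.60357, -1.3435, 0)–(1.3435, -1.3435, 0.15017)  len=0.3003
  (v23,v2,v21) [++-] → (1.5241, -1.3435, -0.0458847)–(1.3435, -1.3435, -0.15017)  len=0.2085
  (v21,v2,v0) [-++] → (1.5241, -1.3435, -0.0458847)–(1.60357, -1.3435, 0)  len=0.0918

Chained into 2 loop(s):
  loop 1: 8 segments, perimeter = 3.3485
  loop 2: 8 segments, perimeter = 3.3485
Total perimeter = 6.697

loops=2 perimeter=6.697


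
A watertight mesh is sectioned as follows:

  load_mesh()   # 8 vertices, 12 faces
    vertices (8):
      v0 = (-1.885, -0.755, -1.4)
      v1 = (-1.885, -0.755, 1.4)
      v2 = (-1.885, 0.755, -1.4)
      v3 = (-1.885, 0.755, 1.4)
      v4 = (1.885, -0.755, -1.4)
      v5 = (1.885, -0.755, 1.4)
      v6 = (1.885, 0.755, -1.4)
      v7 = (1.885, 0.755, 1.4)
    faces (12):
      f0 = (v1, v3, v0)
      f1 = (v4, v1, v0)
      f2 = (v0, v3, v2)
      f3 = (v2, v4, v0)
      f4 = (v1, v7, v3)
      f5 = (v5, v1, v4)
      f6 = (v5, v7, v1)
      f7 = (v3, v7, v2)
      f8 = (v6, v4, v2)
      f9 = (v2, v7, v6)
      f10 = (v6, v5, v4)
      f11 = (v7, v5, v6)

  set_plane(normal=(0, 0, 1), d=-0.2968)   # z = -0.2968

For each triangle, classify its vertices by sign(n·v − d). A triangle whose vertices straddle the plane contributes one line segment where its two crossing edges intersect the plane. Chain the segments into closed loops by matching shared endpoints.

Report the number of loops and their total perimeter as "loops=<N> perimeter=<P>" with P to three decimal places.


loops=1 perimeter=10.560

Straddling triangles (8 of 12):
  (v1,v3,v0) [++-] → (-1.885, -0.16006, -0.2968)–(-1.885, -0.755, -0.2968)  len=0.5949
  (v4,v1,v0) [-+-] → (0.39962, -0.755, -0.2968)–(-1.885, -0.755, -0.2968)  len=2.2846
  (v0,v3,v2) [-+-] → (-1.885, -0.16006, -0.2968)–(-1.885, 0.755, -0.2968)  len=0.9151
  (v5,v1,v4) [++-] → (0.39962, -0.755, -0.2968)–(1.885, -0.755, -0.2968)  len=1.4854
  (v3,v7,v2) [++-] → (-0.39962, 0.755, -0.2968)–(-1.885, 0.755, -0.2968)  len=1.4854
  (v2,v7,v6) [-+-] → (-0.39962, 0.755, -0.2968)–(1.885, 0.755, -0.2968)  len=2.2846
  (v6,v5,v4) [-+-] → (1.885, 0.16006, -0.2968)–(1.885, -0.755, -0.2968)  len=0.9151
  (v7,v5,v6) [++-] → (1.885, 0.16006, -0.2968)–(1.885, 0.755, -0.2968)  len=0.5949

Chained into 1 loop(s):
  loop 1: 8 segments, perimeter = 10.5600
Total perimeter = 10.560


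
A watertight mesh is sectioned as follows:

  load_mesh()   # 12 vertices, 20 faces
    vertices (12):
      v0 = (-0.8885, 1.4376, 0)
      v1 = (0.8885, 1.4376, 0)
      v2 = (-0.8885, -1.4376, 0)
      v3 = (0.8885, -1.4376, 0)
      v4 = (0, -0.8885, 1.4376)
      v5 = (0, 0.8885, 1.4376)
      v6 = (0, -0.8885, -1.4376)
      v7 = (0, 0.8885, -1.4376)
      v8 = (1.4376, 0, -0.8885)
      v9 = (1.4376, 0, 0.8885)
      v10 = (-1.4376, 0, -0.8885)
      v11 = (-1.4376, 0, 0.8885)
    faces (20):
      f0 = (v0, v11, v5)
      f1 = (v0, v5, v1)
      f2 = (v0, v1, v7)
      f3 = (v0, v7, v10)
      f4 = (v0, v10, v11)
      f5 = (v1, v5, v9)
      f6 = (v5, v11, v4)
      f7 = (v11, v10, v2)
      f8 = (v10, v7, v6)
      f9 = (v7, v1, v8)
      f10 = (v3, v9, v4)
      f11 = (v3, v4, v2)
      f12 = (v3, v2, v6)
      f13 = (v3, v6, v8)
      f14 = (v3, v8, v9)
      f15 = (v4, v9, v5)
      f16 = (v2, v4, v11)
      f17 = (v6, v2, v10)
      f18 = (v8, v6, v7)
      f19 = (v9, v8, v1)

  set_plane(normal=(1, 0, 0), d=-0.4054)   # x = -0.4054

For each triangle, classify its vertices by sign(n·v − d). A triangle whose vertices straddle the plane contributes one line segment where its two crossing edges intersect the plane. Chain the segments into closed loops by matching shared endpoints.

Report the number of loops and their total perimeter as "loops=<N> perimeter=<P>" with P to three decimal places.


loops=1 perimeter=8.733

Straddling triangles (10 of 20):
  (v0,v11,v5) [--+] → (-0.4054, 0.637945, 1.28276)–(-0.4054, 1.13904, 0.78166)  len=0.7087
  (v0,v5,v1) [-++] → (-0.4054, 1.13904, 0.78166)–(-0.4054, 1.4376, 0)  len=0.8367
  (v0,v1,v7) [-++] → (-0.4054, 1.4376, 0)–(-0.4054, 1.13904, -0.78166)  len=0.8367
  (v0,v7,v10) [-+-] → (-0.4054, 1.13904, -0.78166)–(-0.4054, 0.637945, -1.28276)  len=0.7087
  (v5,v11,v4) [+-+] → (-0.4054, 0.637945, 1.28276)–(-0.4054, -0.637945, 1.28276)  len=1.2759
  (v10,v7,v6) [-++] → (-0.4054, 0.637945, -1.28276)–(-0.4054, -0.637945, -1.28276)  len=1.2759
  (v3,v4,v2) [++-] → (-0.4054, -1.13904, 0.78166)–(-0.4054, -1.4376, 0)  len=0.8367
  (v3,v2,v6) [+-+] → (-0.4054, -1.4376, 0)–(-0.4054, -1.13904, -0.78166)  len=0.8367
  (v2,v4,v11) [-+-] → (-0.4054, -1.13904, 0.78166)–(-0.4054, -0.637945, 1.28276)  len=0.7087
  (v6,v2,v10) [+--] → (-0.4054, -1.13904, -0.78166)–(-0.4054, -0.637945, -1.28276)  len=0.7087

Chained into 1 loop(s):
  loop 1: 10 segments, perimeter = 8.7334
Total perimeter = 8.733


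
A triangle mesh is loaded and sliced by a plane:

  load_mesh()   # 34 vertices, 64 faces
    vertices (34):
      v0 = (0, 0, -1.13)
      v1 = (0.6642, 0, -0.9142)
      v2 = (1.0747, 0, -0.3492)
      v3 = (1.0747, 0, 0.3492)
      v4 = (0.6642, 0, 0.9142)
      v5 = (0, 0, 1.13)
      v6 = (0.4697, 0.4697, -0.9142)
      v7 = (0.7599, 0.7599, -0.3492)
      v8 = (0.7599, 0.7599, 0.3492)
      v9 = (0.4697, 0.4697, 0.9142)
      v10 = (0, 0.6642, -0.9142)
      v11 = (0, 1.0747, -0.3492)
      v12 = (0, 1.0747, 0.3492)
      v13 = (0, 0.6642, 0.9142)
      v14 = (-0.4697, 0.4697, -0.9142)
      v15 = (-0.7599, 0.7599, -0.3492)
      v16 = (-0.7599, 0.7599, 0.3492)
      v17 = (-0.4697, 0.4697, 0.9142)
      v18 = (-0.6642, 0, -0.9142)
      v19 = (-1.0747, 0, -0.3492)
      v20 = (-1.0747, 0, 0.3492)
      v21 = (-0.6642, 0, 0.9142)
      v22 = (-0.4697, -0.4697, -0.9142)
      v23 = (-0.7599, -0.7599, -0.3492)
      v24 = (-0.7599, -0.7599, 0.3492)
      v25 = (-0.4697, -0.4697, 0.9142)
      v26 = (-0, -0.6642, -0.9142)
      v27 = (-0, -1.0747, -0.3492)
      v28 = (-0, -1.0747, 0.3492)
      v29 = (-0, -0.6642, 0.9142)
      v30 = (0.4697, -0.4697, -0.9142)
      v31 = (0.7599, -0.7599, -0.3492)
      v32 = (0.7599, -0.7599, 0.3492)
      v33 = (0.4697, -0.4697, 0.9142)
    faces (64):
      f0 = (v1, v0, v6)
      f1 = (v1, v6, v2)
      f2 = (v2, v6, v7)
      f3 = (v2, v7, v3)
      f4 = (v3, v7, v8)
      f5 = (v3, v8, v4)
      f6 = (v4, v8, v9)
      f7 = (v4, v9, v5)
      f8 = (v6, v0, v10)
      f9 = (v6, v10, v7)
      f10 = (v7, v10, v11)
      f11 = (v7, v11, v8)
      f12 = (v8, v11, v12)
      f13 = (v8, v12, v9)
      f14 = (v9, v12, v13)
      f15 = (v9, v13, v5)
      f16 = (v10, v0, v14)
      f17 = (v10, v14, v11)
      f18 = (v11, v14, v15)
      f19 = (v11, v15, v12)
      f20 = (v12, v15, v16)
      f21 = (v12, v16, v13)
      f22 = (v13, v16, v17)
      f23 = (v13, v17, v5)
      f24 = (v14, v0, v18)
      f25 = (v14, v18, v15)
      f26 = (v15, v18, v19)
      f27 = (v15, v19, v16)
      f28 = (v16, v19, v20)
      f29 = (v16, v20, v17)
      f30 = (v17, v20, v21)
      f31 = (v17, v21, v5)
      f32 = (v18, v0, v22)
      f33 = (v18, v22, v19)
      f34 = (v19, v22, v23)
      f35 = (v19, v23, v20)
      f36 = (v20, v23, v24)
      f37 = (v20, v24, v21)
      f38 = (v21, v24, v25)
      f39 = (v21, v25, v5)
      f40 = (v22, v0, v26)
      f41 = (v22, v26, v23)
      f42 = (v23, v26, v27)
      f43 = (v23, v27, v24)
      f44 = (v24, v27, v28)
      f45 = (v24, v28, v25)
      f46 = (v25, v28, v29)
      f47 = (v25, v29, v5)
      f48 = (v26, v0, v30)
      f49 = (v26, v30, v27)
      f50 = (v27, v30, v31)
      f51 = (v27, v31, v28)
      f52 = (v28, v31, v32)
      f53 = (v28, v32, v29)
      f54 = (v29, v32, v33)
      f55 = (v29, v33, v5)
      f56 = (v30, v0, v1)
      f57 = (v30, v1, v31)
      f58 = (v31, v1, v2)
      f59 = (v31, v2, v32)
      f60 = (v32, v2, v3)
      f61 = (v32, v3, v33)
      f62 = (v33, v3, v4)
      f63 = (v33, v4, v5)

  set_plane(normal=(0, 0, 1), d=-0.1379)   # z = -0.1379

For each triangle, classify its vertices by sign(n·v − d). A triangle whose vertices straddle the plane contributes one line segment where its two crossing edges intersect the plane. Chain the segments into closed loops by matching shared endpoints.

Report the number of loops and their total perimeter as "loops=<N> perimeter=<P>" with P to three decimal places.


loops=1 perimeter=6.580

Straddling triangles (16 of 64):
  (v2,v7,v3) [--+] → (0.855142, 0.529993, -0.1379)–(1.0747, 0, -0.1379)  len=0.5737
  (v3,v7,v8) [+-+] → (0.855142, 0.529993, -0.1379)–(0.7599, 0.7599, -0.1379)  len=0.2489
  (v7,v11,v8) [--+] → (0.229907, 0.979458, -0.1379)–(0.7599, 0.7599, -0.1379)  len=0.5737
  (v8,v11,v12) [+-+] → (0.229907, 0.979458, -0.1379)–(0, 1.0747, -0.1379)  len=0.2489
  (v11,v15,v12) [--+] → (-0.529993, 0.855142, -0.1379)–(0, 1.0747, -0.1379)  len=0.5737
  (v12,v15,v16) [+-+] → (-0.529993, 0.855142, -0.1379)–(-0.7599, 0.7599, -0.1379)  len=0.2489
  (v15,v19,v16) [--+] → (-0.979458, 0.229907, -0.1379)–(-0.7599, 0.7599, -0.1379)  len=0.5737
  (v16,v19,v20) [+-+] → (-0.979458, 0.229907, -0.1379)–(-1.0747, 0, -0.1379)  len=0.2489
  (v19,v23,v20) [--+] → (-0.855142, -0.529993, -0.1379)–(-1.0747, 0, -0.1379)  len=0.5737
  (v20,v23,v24) [+-+] → (-0.855142, -0.529993, -0.1379)–(-0.7599, -0.7599, -0.1379)  len=0.2489
  (v23,v27,v24) [--+] → (-0.229907, -0.979458, -0.1379)–(-0.7599, -0.7599, -0.1379)  len=0.5737
  (v24,v27,v28) [+-+] → (-0.229907, -0.979458, -0.1379)–(0, -1.0747, -0.1379)  len=0.2489
  (v27,v31,v28) [--+] → (0.529993, -0.855142, -0.1379)–(0, -1.0747, -0.1379)  len=0.5737
  (v28,v31,v32) [+-+] → (0.529993, -0.855142, -0.1379)–(0.7599, -0.7599, -0.1379)  len=0.2489
  (v31,v2,v32) [--+] → (0.979458, -0.229907, -0.1379)–(0.7599, -0.7599, -0.1379)  len=0.5737
  (v32,v2,v3) [+-+] → (0.979458, -0.229907, -0.1379)–(1.0747, 0, -0.1379)  len=0.2489

Chained into 1 loop(s):
  loop 1: 16 segments, perimeter = 6.5802
Total perimeter = 6.580


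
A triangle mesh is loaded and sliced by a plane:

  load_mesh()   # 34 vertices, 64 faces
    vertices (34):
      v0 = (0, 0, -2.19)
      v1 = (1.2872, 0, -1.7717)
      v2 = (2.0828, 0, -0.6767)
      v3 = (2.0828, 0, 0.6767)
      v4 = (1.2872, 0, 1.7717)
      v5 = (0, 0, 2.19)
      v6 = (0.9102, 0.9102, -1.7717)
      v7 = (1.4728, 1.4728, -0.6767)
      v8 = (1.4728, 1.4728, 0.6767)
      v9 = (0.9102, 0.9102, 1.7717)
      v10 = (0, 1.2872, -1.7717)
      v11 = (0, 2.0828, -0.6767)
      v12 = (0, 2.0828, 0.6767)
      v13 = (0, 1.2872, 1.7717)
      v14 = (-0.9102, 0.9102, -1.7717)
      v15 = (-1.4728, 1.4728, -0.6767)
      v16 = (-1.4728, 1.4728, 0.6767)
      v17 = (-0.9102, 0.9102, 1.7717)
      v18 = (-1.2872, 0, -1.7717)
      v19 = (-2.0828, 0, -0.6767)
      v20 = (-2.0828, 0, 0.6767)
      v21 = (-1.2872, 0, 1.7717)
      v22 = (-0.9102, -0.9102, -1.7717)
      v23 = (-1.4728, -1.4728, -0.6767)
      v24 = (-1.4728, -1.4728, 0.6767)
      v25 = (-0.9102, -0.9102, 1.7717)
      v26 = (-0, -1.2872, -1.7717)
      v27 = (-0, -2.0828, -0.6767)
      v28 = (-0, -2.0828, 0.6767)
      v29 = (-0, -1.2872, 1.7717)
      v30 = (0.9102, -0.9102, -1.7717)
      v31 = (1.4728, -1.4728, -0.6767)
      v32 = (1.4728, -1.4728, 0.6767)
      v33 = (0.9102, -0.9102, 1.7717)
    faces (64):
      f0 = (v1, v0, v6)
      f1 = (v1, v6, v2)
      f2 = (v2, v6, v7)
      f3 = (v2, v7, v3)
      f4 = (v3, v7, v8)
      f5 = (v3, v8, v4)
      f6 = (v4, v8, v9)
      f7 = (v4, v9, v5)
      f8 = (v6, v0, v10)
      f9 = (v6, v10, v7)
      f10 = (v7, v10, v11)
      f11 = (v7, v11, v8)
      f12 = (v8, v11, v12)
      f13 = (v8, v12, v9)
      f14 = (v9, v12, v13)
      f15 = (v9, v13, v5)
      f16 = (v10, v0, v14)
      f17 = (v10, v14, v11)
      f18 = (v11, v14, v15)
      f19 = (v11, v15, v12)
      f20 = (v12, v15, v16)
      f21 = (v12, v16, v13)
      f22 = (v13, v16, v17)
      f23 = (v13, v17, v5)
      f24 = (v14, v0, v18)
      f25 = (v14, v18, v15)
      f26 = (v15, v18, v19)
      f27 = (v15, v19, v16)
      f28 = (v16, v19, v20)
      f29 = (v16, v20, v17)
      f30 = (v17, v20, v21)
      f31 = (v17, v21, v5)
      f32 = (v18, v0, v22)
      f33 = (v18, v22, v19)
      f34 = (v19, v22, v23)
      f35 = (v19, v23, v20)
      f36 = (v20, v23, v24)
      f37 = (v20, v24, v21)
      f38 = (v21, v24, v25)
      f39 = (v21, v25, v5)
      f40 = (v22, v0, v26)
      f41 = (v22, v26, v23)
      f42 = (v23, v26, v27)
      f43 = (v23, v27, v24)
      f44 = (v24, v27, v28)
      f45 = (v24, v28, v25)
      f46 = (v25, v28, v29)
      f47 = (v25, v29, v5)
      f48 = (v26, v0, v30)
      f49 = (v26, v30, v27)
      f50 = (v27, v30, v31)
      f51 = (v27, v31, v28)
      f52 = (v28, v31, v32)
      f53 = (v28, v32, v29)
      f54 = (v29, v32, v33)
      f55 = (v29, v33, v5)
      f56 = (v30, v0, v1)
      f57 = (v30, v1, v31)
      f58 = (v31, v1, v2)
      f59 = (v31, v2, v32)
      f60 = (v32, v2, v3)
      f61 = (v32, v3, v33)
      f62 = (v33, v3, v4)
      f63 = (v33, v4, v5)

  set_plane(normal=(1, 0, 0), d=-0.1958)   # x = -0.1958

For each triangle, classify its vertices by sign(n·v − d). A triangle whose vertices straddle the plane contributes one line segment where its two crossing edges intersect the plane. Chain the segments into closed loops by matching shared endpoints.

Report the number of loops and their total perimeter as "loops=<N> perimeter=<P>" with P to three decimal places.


Straddling triangles (20 of 64):
  (v10,v0,v14) [++-] → (-0.1958, 0.1958, -2.10002)–(-0.1958, 1.2061, -1.7717)  len=1.0623
  (v10,v14,v11) [+-+] → (-0.1958, 1.2061, -1.7717)–(-0.1958, 1.83055, -0.912254)  len=1.0624
  (v11,v14,v15) [+--] → (-0.1958, 1.83055, -0.912254)–(-0.1958, 2.0017, -0.6767)  len=0.2912
  (v11,v15,v12) [+-+] → (-0.1958, 2.0017, -0.6767)–(-0.1958, 2.0017, 0.496774)  len=1.1735
  (v12,v15,v16) [+--] → (-0.1958, 2.0017, 0.496774)–(-0.1958, 2.0017, 0.6767)  len=0.1799
  (v12,v16,v13) [+-+] → (-0.1958, 2.0017, 0.6767)–(-0.1958, 1.31187, 1.62613)  len=1.1736
  (v13,v16,v17) [+--] → (-0.1958, 1.31187, 1.62613)–(-0.1958, 1.2061, 1.7717)  len=0.1799
  (v13,v17,v5) [+-+] → (-0.1958, 1.2061, 1.7717)–(-0.1958, 0.1958, 2.10002)  len=1.0623
  (v14,v0,v18) [-+-] → (-0.1958, 0.1958, -2.10002)–(-0.1958, 0, -2.12637)  len=0.1976
  (v17,v21,v5) [--+] → (-0.1958, 0, 2.12637)–(-0.1958, 0.1958, 2.10002)  len=0.1976
  (v18,v0,v22) [-+-] → (-0.1958, 0, -2.12637)–(-0.1958, -0.1958, -2.10002)  len=0.1976
  (v21,v25,v5) [--+] → (-0.1958, -0.1958, 2.10002)–(-0.1958, 0, 2.12637)  len=0.1976
  (v22,v0,v26) [-++] → (-0.1958, -0.1958, -2.10002)–(-0.1958, -1.2061, -1.7717)  len=1.0623
  (v22,v26,v23) [-+-] → (-0.1958, -1.2061, -1.7717)–(-0.1958, -1.31187, -1.62613)  len=0.1799
  (v23,v26,v27) [-++] → (-0.1958, -1.31187, -1.62613)–(-0.1958, -2.0017, -0.6767)  len=1.1736
  (v23,v27,v24) [-+-] → (-0.1958, -2.0017, -0.6767)–(-0.1958, -2.0017, -0.496774)  len=0.1799
  (v24,v27,v28) [-++] → (-0.1958, -2.0017, -0.496774)–(-0.1958, -2.0017, 0.6767)  len=1.1735
  (v24,v28,v25) [-+-] → (-0.1958, -2.0017, 0.6767)–(-0.1958, -1.83055, 0.912254)  len=0.2912
  (v25,v28,v29) [-++] → (-0.1958, -1.83055, 0.912254)–(-0.1958, -1.2061, 1.7717)  len=1.0624
  (v25,v29,v5) [-++] → (-0.1958, -1.2061, 1.7717)–(-0.1958, -0.1958, 2.10002)  len=1.0623

Chained into 1 loop(s):
  loop 1: 20 segments, perimeter = 13.1604
Total perimeter = 13.160

loops=1 perimeter=13.160
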